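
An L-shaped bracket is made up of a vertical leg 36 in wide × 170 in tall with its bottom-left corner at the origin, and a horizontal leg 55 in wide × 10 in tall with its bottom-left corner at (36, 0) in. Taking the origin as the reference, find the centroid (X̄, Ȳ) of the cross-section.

X̄ = 21.75 in, Ȳ = 78.40 in

vertical leg: A = 36 × 170 = 6120.00, centroid at (18.00, 85.00).
horizontal leg: A = 55 × 10 = 550.00, centroid at (63.50, 5.00).
ΣA = 6670.00 in², ΣAX̄ = 145085.00 in³, ΣAȲ = 522950.00 in³.
X̄ = 145085.00/6670.00 = 21.75 in; Ȳ = 522950.00/6670.00 = 78.40 in.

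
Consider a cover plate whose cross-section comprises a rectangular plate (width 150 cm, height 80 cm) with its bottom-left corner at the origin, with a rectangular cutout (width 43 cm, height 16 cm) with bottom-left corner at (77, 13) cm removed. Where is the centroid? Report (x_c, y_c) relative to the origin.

x_c = 73.57 cm, y_c = 41.16 cm

plate: A = 150 × 80 = 12000.00, centroid at (75.00, 40.00).
hole: A = −(43 × 16) = -688.00, centroid at (98.50, 21.00).
ΣA = 11312.00 cm²
ΣAx_c = (12000.00)(75.00) + (-688.00)(98.50) = 832232.00 cm³
ΣAy_c = (12000.00)(40.00) + (-688.00)(21.00) = 465552.00 cm³
x_c = 832232.00 / 11312.00 = 73.57 cm
y_c = 465552.00 / 11312.00 = 41.16 cm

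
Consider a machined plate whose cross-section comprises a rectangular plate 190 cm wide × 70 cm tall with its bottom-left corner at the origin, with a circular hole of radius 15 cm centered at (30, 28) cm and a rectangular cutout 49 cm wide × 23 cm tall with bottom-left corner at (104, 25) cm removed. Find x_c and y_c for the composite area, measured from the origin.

plate: A = 190 × 70 = 13300.00, centroid at (95.00, 35.00).
hole 1: A = −π·15² = -706.86, centroid at (30.00, 28.00).
hole 2: A = −(49 × 23) = -1127.00, centroid at (128.50, 36.50).
ΣA = 11466.14 cm²
ΣAx_c = (13300.00)(95.00) + (-706.86)(30.00) + (-1127.00)(128.50) = 1097474.75 cm³
ΣAy_c = (13300.00)(35.00) + (-706.86)(28.00) + (-1127.00)(36.50) = 404572.47 cm³
x_c = 1097474.75 / 11466.14 = 95.71 cm
y_c = 404572.47 / 11466.14 = 35.28 cm

x_c = 95.71 cm, y_c = 35.28 cm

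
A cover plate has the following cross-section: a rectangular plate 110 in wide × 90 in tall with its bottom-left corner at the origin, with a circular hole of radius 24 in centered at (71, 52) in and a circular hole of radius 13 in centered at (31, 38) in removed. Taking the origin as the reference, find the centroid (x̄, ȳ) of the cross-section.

x̄ = 52.86 in, ȳ = 43.82 in

plate: A = 110 × 90 = 9900.00, centroid at (55.00, 45.00).
hole 1: A = −π·24² = -1809.56, centroid at (71.00, 52.00).
hole 2: A = −π·13² = -530.93, centroid at (31.00, 38.00).
ΣA = 7559.51 in²
ΣAx̄ = (9900.00)(55.00) + (-1809.56)(71.00) + (-530.93)(31.00) = 399562.62 in³
ΣAȳ = (9900.00)(45.00) + (-1809.56)(52.00) + (-530.93)(38.00) = 331227.71 in³
x̄ = 399562.62 / 7559.51 = 52.86 in
ȳ = 331227.71 / 7559.51 = 43.82 in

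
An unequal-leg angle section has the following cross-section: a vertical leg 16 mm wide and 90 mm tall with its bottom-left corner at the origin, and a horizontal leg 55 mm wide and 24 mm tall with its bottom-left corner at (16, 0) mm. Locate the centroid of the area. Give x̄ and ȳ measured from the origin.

x̄ = 24.98 mm, ȳ = 29.22 mm

vertical leg: A = 16 × 90 = 1440.00, centroid at (8.00, 45.00).
horizontal leg: A = 55 × 24 = 1320.00, centroid at (43.50, 12.00).
ΣA = 2760.00 mm², ΣAx̄ = 68940.00 mm³, ΣAȳ = 80640.00 mm³.
x̄ = 68940.00/2760.00 = 24.98 mm; ȳ = 80640.00/2760.00 = 29.22 mm.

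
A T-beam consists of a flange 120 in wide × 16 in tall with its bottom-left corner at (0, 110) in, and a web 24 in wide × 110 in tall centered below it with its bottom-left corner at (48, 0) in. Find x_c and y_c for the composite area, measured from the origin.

web: A = 24 × 110 = 2640.00, centroid at (60.00, 55.00).
flange: A = 120 × 16 = 1920.00, centroid at (60.00, 118.00).
ΣA = 4560.00 in²
ΣAx_c = (2640.00)(60.00) + (1920.00)(60.00) = 273600.00 in³
ΣAy_c = (2640.00)(55.00) + (1920.00)(118.00) = 371760.00 in³
x_c = 273600.00 / 4560.00 = 60.00 in
y_c = 371760.00 / 4560.00 = 81.53 in

x_c = 60.00 in, y_c = 81.53 in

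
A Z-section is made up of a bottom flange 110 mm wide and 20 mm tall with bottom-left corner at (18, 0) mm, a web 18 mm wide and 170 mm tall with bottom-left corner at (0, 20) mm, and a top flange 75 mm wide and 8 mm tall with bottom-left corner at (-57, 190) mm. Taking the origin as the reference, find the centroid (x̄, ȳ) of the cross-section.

Part | A | x̄ᵢ | ȳᵢ | A·x̄ᵢ | A·ȳᵢ
bottom flange | 2200.00 | 73.00 | 10.00 | 160600.00 | 22000.00
web | 3060.00 | 9.00 | 105.00 | 27540.00 | 321300.00
top flange | 600.00 | -19.50 | 194.00 | -11700.00 | 116400.00
Σ | 5860.00 |  |  | 176440.00 | 459700.00
x̄ = 176440.00 / 5860.00 = 30.11 mm
ȳ = 459700.00 / 5860.00 = 78.45 mm

x̄ = 30.11 mm, ȳ = 78.45 mm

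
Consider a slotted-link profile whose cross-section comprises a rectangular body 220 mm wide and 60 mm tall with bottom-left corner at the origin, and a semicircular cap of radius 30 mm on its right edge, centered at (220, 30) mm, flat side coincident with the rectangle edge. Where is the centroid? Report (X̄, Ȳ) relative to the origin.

Part | A | x̄ᵢ | ȳᵢ | A·x̄ᵢ | A·ȳᵢ
rectangular body | 13200.00 | 110.00 | 30.00 | 1452000.00 | 396000.00
semicircular end | 1413.72 | 232.73 | 30.00 | 329017.67 | 42411.50
Σ | 14613.72 |  |  | 1781017.67 | 438411.50
X̄ = 1781017.67 / 14613.72 = 121.87 mm
Ȳ = 438411.50 / 14613.72 = 30.00 mm

X̄ = 121.87 mm, Ȳ = 30.00 mm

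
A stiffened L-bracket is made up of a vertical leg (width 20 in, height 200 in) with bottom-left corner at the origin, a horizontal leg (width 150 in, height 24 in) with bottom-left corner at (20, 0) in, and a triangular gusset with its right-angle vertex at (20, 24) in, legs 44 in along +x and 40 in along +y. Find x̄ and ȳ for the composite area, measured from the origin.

vertical leg: A = 20 × 200 = 4000.00, centroid at (10.00, 100.00).
horizontal leg: A = 150 × 24 = 3600.00, centroid at (95.00, 12.00).
gusset: A = ½·44·40 = 880.00, centroid at (34.67, 37.33).
ΣA = 8480.00 in²
ΣAx̄ = (4000.00)(10.00) + (3600.00)(95.00) + (880.00)(34.67) = 412506.67 in³
ΣAȳ = (4000.00)(100.00) + (3600.00)(12.00) + (880.00)(37.33) = 476053.33 in³
x̄ = 412506.67 / 8480.00 = 48.64 in
ȳ = 476053.33 / 8480.00 = 56.14 in

x̄ = 48.64 in, ȳ = 56.14 in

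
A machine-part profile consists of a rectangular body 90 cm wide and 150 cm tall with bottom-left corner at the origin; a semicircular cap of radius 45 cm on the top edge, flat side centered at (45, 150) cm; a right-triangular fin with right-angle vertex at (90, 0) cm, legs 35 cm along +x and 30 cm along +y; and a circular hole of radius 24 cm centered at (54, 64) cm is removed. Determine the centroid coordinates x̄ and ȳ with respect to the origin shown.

Part | A | x̄ᵢ | ȳᵢ | A·x̄ᵢ | A·ȳᵢ
rectangular body | 13500.00 | 45.00 | 75.00 | 607500.00 | 1012500.00
semicircular top | 3180.86 | 45.00 | 169.10 | 143138.82 | 537879.38
triangular fin | 525.00 | 101.67 | 10.00 | 53375.00 | 5250.00
hole | -1809.56 | 54.00 | 64.00 | -97716.10 | -115811.67
Σ | 15396.31 |  |  | 706297.72 | 1439817.71
x̄ = 706297.72 / 15396.31 = 45.87 cm
ȳ = 1439817.71 / 15396.31 = 93.52 cm

x̄ = 45.87 cm, ȳ = 93.52 cm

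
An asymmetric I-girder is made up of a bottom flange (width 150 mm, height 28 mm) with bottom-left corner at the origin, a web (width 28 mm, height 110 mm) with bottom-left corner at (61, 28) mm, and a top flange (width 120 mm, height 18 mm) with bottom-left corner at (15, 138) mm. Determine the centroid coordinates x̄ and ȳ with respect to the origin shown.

x̄ = 75.00 mm, ȳ = 66.94 mm

Part | A | x̄ᵢ | ȳᵢ | A·x̄ᵢ | A·ȳᵢ
bottom flange | 4200.00 | 75.00 | 14.00 | 315000.00 | 58800.00
web | 3080.00 | 75.00 | 83.00 | 231000.00 | 255640.00
top flange | 2160.00 | 75.00 | 147.00 | 162000.00 | 317520.00
Σ | 9440.00 |  |  | 708000.00 | 631960.00
x̄ = 708000.00 / 9440.00 = 75.00 mm
ȳ = 631960.00 / 9440.00 = 66.94 mm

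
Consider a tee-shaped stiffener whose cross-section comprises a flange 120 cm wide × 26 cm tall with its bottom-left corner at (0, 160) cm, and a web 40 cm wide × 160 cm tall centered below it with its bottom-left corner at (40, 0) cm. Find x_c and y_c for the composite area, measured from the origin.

Part | A | x̄ᵢ | ȳᵢ | A·x̄ᵢ | A·ȳᵢ
web | 6400.00 | 60.00 | 80.00 | 384000.00 | 512000.00
flange | 3120.00 | 60.00 | 173.00 | 187200.00 | 539760.00
Σ | 9520.00 |  |  | 571200.00 | 1051760.00
x_c = 571200.00 / 9520.00 = 60.00 cm
y_c = 1051760.00 / 9520.00 = 110.48 cm

x_c = 60.00 cm, y_c = 110.48 cm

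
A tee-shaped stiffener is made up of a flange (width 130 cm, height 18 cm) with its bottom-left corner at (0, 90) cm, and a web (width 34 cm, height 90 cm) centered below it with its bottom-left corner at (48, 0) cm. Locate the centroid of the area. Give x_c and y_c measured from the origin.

x_c = 65.00 cm, y_c = 68.40 cm

Part | A | x̄ᵢ | ȳᵢ | A·x̄ᵢ | A·ȳᵢ
web | 3060.00 | 65.00 | 45.00 | 198900.00 | 137700.00
flange | 2340.00 | 65.00 | 99.00 | 152100.00 | 231660.00
Σ | 5400.00 |  |  | 351000.00 | 369360.00
x_c = 351000.00 / 5400.00 = 65.00 cm
y_c = 369360.00 / 5400.00 = 68.40 cm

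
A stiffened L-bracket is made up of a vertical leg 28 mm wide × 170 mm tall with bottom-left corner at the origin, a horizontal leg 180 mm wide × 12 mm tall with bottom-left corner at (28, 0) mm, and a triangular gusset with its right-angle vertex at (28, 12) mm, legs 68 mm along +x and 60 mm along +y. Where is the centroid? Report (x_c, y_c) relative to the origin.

x_c = 47.42 mm, y_c = 53.89 mm

vertical leg: A = 28 × 170 = 4760.00, centroid at (14.00, 85.00).
horizontal leg: A = 180 × 12 = 2160.00, centroid at (118.00, 6.00).
gusset: A = ½·68·60 = 2040.00, centroid at (50.67, 32.00).
ΣA = 8960.00 mm²
ΣAx_c = (4760.00)(14.00) + (2160.00)(118.00) + (2040.00)(50.67) = 424880.00 mm³
ΣAy_c = (4760.00)(85.00) + (2160.00)(6.00) + (2040.00)(32.00) = 482840.00 mm³
x_c = 424880.00 / 8960.00 = 47.42 mm
y_c = 482840.00 / 8960.00 = 53.89 mm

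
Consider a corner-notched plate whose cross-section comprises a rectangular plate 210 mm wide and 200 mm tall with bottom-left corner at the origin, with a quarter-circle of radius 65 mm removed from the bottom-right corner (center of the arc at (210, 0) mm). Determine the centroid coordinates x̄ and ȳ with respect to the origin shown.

plate: A = 210 × 200 = 42000.00, centroid at (105.00, 100.00).
removed quarter-circle: A = −¼π·65² = -3318.31, centroid at (182.41, 27.59).
ΣA = 38681.69 mm²
ΣAx̄ = (42000.00)(105.00) + (-3318.31)(182.41) = 3804697.15 mm³
ΣAȳ = (42000.00)(100.00) + (-3318.31)(27.59) = 4108458.33 mm³
x̄ = 3804697.15 / 38681.69 = 98.36 mm
ȳ = 4108458.33 / 38681.69 = 106.21 mm

x̄ = 98.36 mm, ȳ = 106.21 mm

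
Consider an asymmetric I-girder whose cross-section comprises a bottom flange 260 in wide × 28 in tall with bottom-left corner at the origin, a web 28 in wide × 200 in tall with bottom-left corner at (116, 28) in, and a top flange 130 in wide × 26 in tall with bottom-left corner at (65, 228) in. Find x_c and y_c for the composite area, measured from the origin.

Part | A | x̄ᵢ | ȳᵢ | A·x̄ᵢ | A·ȳᵢ
bottom flange | 7280.00 | 130.00 | 14.00 | 946400.00 | 101920.00
web | 5600.00 | 130.00 | 128.00 | 728000.00 | 716800.00
top flange | 3380.00 | 130.00 | 241.00 | 439400.00 | 814580.00
Σ | 16260.00 |  |  | 2113800.00 | 1633300.00
x_c = 2113800.00 / 16260.00 = 130.00 in
y_c = 1633300.00 / 16260.00 = 100.45 in

x_c = 130.00 in, y_c = 100.45 in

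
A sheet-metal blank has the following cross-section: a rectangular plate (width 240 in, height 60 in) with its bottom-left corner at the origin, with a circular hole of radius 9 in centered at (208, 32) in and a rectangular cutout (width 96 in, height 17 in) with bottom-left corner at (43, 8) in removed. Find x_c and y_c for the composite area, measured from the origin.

x_c = 121.99 in, y_c = 31.72 in

plate: A = 240 × 60 = 14400.00, centroid at (120.00, 30.00).
hole 1: A = −π·9² = -254.47, centroid at (208.00, 32.00).
hole 2: A = −(96 × 17) = -1632.00, centroid at (91.00, 16.50).
ΣA = 12513.53 in²
ΣAx_c = (14400.00)(120.00) + (-254.47)(208.00) + (-1632.00)(91.00) = 1526558.45 in³
ΣAy_c = (14400.00)(30.00) + (-254.47)(32.00) + (-1632.00)(16.50) = 396928.99 in³
x_c = 1526558.45 / 12513.53 = 121.99 in
y_c = 396928.99 / 12513.53 = 31.72 in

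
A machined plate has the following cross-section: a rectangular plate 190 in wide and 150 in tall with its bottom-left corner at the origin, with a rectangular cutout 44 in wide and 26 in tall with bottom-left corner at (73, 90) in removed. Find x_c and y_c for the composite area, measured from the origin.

plate: A = 190 × 150 = 28500.00, centroid at (95.00, 75.00).
hole: A = −(44 × 26) = -1144.00, centroid at (95.00, 103.00).
ΣA = 27356.00 in², ΣAx_c = 2598820.00 in³, ΣAy_c = 2019668.00 in³.
x_c = 2598820.00/27356.00 = 95.00 in; y_c = 2019668.00/27356.00 = 73.83 in.

x_c = 95.00 in, y_c = 73.83 in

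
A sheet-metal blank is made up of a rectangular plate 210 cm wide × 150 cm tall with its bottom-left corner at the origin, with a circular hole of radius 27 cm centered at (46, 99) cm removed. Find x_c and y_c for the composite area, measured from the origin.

plate: A = 210 × 150 = 31500.00, centroid at (105.00, 75.00).
hole: A = −π·27² = -2290.22, centroid at (46.00, 99.00).
ΣA = 29209.78 cm²
ΣAx_c = (31500.00)(105.00) + (-2290.22)(46.00) = 3202149.83 cm³
ΣAy_c = (31500.00)(75.00) + (-2290.22)(99.00) = 2135768.12 cm³
x_c = 3202149.83 / 29209.78 = 109.63 cm
y_c = 2135768.12 / 29209.78 = 73.12 cm

x_c = 109.63 cm, y_c = 73.12 cm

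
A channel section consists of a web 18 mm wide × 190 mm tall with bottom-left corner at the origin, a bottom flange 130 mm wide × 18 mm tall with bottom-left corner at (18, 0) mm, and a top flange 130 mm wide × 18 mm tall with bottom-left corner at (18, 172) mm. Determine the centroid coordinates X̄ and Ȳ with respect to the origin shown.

Part | A | x̄ᵢ | ȳᵢ | A·x̄ᵢ | A·ȳᵢ
web | 3420.00 | 9.00 | 95.00 | 30780.00 | 324900.00
bottom flange | 2340.00 | 83.00 | 9.00 | 194220.00 | 21060.00
top flange | 2340.00 | 83.00 | 181.00 | 194220.00 | 423540.00
Σ | 8100.00 |  |  | 419220.00 | 769500.00
X̄ = 419220.00 / 8100.00 = 51.76 mm
Ȳ = 769500.00 / 8100.00 = 95.00 mm

X̄ = 51.76 mm, Ȳ = 95.00 mm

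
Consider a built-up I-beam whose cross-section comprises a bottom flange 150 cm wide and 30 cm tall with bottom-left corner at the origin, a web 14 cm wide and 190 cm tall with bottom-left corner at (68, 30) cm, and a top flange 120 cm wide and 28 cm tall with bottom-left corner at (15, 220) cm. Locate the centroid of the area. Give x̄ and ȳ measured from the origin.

x̄ = 75.00 cm, ȳ = 112.76 cm

Part | A | x̄ᵢ | ȳᵢ | A·x̄ᵢ | A·ȳᵢ
bottom flange | 4500.00 | 75.00 | 15.00 | 337500.00 | 67500.00
web | 2660.00 | 75.00 | 125.00 | 199500.00 | 332500.00
top flange | 3360.00 | 75.00 | 234.00 | 252000.00 | 786240.00
Σ | 10520.00 |  |  | 789000.00 | 1186240.00
x̄ = 789000.00 / 10520.00 = 75.00 cm
ȳ = 1186240.00 / 10520.00 = 112.76 cm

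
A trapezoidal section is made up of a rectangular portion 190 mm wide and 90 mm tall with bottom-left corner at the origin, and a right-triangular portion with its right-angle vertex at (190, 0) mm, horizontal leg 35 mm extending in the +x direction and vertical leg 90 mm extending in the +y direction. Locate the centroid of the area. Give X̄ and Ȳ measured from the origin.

X̄ = 104.00 mm, Ȳ = 43.73 mm

rectangular portion: A = 190 × 90 = 17100.00, centroid at (95.00, 45.00).
triangular portion: A = ½·35·90 = 1575.00, centroid at (201.67, 30.00).
ΣA = 18675.00 mm², ΣAX̄ = 1942125.00 mm³, ΣAȲ = 816750.00 mm³.
X̄ = 1942125.00/18675.00 = 104.00 mm; Ȳ = 816750.00/18675.00 = 43.73 mm.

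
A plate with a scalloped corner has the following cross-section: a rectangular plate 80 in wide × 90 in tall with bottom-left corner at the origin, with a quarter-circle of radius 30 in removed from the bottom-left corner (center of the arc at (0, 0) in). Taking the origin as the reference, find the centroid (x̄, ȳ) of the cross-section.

x̄ = 42.97 in, ȳ = 48.51 in

plate: A = 80 × 90 = 7200.00, centroid at (40.00, 45.00).
removed quarter-circle: A = −¼π·30² = -706.86, centroid at (12.73, 12.73).
ΣA = 6493.14 in², ΣAx̄ = 279000.00 in³, ΣAȳ = 315000.00 in³.
x̄ = 279000.00/6493.14 = 42.97 in; ȳ = 315000.00/6493.14 = 48.51 in.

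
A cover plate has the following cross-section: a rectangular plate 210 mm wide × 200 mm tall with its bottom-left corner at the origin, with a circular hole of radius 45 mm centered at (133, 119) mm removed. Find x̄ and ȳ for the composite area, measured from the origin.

x̄ = 100.00 mm, ȳ = 96.61 mm

plate: A = 210 × 200 = 42000.00, centroid at (105.00, 100.00).
hole: A = −π·45² = -6361.73, centroid at (133.00, 119.00).
ΣA = 35638.27 mm²
ΣAx̄ = (42000.00)(105.00) + (-6361.73)(133.00) = 3563890.56 mm³
ΣAȳ = (42000.00)(100.00) + (-6361.73)(119.00) = 3442954.71 mm³
x̄ = 3563890.56 / 35638.27 = 100.00 mm
ȳ = 3442954.71 / 35638.27 = 96.61 mm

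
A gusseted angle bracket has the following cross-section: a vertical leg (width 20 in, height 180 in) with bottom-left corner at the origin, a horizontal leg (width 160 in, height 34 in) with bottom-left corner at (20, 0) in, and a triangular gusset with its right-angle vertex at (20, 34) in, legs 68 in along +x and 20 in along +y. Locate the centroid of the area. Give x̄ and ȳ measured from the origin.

x̄ = 62.66 in, ȳ = 45.69 in

Part | A | x̄ᵢ | ȳᵢ | A·x̄ᵢ | A·ȳᵢ
vertical leg | 3600.00 | 10.00 | 90.00 | 36000.00 | 324000.00
horizontal leg | 5440.00 | 100.00 | 17.00 | 544000.00 | 92480.00
gusset | 680.00 | 42.67 | 40.67 | 29013.33 | 27653.33
Σ | 9720.00 |  |  | 609013.33 | 444133.33
x̄ = 609013.33 / 9720.00 = 62.66 in
ȳ = 444133.33 / 9720.00 = 45.69 in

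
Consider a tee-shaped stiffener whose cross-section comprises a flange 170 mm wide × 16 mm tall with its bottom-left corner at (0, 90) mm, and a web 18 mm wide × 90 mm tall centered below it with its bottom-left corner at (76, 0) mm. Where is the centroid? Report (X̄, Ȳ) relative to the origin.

X̄ = 85.00 mm, Ȳ = 78.22 mm

web: A = 18 × 90 = 1620.00, centroid at (85.00, 45.00).
flange: A = 170 × 16 = 2720.00, centroid at (85.00, 98.00).
ΣA = 4340.00 mm², ΣAX̄ = 368900.00 mm³, ΣAȲ = 339460.00 mm³.
X̄ = 368900.00/4340.00 = 85.00 mm; Ȳ = 339460.00/4340.00 = 78.22 mm.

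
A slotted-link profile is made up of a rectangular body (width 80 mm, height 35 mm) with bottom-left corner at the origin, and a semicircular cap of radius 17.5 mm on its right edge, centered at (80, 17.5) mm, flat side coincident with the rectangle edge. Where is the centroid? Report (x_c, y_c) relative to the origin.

x_c = 46.95 mm, y_c = 17.50 mm

rectangular body: A = 80 × 35 = 2800.00, centroid at (40.00, 17.50).
semicircular end: A = ½π·17.5² = 481.06, centroid at (87.43, 17.50).
ΣA = 3281.06 mm², ΣAx_c = 154057.43 mm³, ΣAy_c = 57418.49 mm³.
x_c = 154057.43/3281.06 = 46.95 mm; y_c = 57418.49/3281.06 = 17.50 mm.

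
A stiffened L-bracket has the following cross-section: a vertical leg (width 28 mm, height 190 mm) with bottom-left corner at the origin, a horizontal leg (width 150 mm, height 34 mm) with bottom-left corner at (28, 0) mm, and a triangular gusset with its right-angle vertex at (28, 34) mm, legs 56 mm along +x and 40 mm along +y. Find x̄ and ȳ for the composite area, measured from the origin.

x̄ = 56.50 mm, ȳ = 55.90 mm

vertical leg: A = 28 × 190 = 5320.00, centroid at (14.00, 95.00).
horizontal leg: A = 150 × 34 = 5100.00, centroid at (103.00, 17.00).
gusset: A = ½·56·40 = 1120.00, centroid at (46.67, 47.33).
ΣA = 11540.00 mm², ΣAx̄ = 652046.67 mm³, ΣAȳ = 645113.33 mm³.
x̄ = 652046.67/11540.00 = 56.50 mm; ȳ = 645113.33/11540.00 = 55.90 mm.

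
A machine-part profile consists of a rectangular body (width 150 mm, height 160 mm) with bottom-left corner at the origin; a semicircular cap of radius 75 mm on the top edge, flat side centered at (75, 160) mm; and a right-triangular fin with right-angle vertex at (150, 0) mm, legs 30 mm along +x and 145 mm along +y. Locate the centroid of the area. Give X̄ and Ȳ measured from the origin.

rectangular body: A = 150 × 160 = 24000.00, centroid at (75.00, 80.00).
semicircular top: A = ½π·75² = 8835.73, centroid at (75.00, 191.83).
triangular fin: A = ½·30·145 = 2175.00, centroid at (160.00, 48.33).
ΣA = 35010.73 mm², ΣAX̄ = 2810679.70 mm³, ΣAȲ = 3720091.69 mm³.
X̄ = 2810679.70/35010.73 = 80.28 mm; Ȳ = 3720091.69/35010.73 = 106.26 mm.

X̄ = 80.28 mm, Ȳ = 106.26 mm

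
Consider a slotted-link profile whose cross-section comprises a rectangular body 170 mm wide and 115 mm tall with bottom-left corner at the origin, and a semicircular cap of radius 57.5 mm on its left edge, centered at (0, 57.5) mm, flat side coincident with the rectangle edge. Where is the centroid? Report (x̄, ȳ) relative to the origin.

x̄ = 62.04 mm, ȳ = 57.50 mm

rectangular body: A = 170 × 115 = 19550.00, centroid at (85.00, 57.50).
semicircular end: A = ½π·57.5² = 5193.45, centroid at (-24.40, 57.50).
ΣA = 24743.45 mm²
ΣAx̄ = (19550.00)(85.00) + (5193.45)(-24.40) = 1535010.42 mm³
ΣAȳ = (19550.00)(57.50) + (5193.45)(57.50) = 1422748.11 mm³
x̄ = 1535010.42 / 24743.45 = 62.04 mm
ȳ = 1422748.11 / 24743.45 = 57.50 mm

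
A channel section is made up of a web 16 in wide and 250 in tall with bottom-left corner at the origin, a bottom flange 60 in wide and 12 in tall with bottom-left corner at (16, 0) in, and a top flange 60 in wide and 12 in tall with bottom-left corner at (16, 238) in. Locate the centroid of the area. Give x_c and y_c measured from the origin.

x_c = 18.06 in, y_c = 125.00 in

web: A = 16 × 250 = 4000.00, centroid at (8.00, 125.00).
bottom flange: A = 60 × 12 = 720.00, centroid at (46.00, 6.00).
top flange: A = 60 × 12 = 720.00, centroid at (46.00, 244.00).
ΣA = 5440.00 in², ΣAx_c = 98240.00 in³, ΣAy_c = 680000.00 in³.
x_c = 98240.00/5440.00 = 18.06 in; y_c = 680000.00/5440.00 = 125.00 in.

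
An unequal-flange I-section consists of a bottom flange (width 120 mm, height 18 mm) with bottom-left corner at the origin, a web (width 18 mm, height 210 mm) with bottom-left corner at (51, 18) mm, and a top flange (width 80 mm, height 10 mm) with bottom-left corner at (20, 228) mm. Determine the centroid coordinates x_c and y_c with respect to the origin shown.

x_c = 60.00 mm, y_c = 99.52 mm

Part | A | x̄ᵢ | ȳᵢ | A·x̄ᵢ | A·ȳᵢ
bottom flange | 2160.00 | 60.00 | 9.00 | 129600.00 | 19440.00
web | 3780.00 | 60.00 | 123.00 | 226800.00 | 464940.00
top flange | 800.00 | 60.00 | 233.00 | 48000.00 | 186400.00
Σ | 6740.00 |  |  | 404400.00 | 670780.00
x_c = 404400.00 / 6740.00 = 60.00 mm
y_c = 670780.00 / 6740.00 = 99.52 mm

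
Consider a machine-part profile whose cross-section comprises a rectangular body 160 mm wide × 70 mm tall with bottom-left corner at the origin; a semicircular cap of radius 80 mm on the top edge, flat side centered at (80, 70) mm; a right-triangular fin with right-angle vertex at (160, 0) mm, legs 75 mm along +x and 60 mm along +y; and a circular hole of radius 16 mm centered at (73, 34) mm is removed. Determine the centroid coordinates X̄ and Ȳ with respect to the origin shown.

rectangular body: A = 160 × 70 = 11200.00, centroid at (80.00, 35.00).
semicircular top: A = ½π·80² = 10053.10, centroid at (80.00, 103.95).
triangular fin: A = ½·75·60 = 2250.00, centroid at (185.00, 20.00).
hole: A = −π·16² = -804.25, centroid at (73.00, 34.00).
ΣA = 22698.85 mm², ΣAX̄ = 2057787.64 mm³, ΣAȲ = 1454705.67 mm³.
X̄ = 2057787.64/22698.85 = 90.66 mm; Ȳ = 1454705.67/22698.85 = 64.09 mm.

X̄ = 90.66 mm, Ȳ = 64.09 mm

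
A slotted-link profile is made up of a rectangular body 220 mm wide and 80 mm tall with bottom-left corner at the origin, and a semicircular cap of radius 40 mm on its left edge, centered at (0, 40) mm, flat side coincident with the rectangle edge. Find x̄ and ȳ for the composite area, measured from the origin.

x̄ = 94.13 mm, ȳ = 40.00 mm

Part | A | x̄ᵢ | ȳᵢ | A·x̄ᵢ | A·ȳᵢ
rectangular body | 17600.00 | 110.00 | 40.00 | 1936000.00 | 704000.00
semicircular end | 2513.27 | -16.98 | 40.00 | -42666.67 | 100530.96
Σ | 20113.27 |  |  | 1893333.33 | 804530.96
x̄ = 1893333.33 / 20113.27 = 94.13 mm
ȳ = 804530.96 / 20113.27 = 40.00 mm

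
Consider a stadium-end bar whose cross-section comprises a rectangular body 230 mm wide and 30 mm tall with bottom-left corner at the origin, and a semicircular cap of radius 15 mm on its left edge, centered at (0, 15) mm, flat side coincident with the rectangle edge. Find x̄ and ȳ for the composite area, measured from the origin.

rectangular body: A = 230 × 30 = 6900.00, centroid at (115.00, 15.00).
semicircular end: A = ½π·15² = 353.43, centroid at (-6.37, 15.00).
ΣA = 7253.43 mm², ΣAx̄ = 791250.00 mm³, ΣAȳ = 108801.44 mm³.
x̄ = 791250.00/7253.43 = 109.09 mm; ȳ = 108801.44/7253.43 = 15.00 mm.

x̄ = 109.09 mm, ȳ = 15.00 mm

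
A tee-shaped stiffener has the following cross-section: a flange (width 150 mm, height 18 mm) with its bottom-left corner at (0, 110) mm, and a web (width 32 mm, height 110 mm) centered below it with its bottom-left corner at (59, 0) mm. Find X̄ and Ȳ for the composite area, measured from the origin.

Part | A | x̄ᵢ | ȳᵢ | A·x̄ᵢ | A·ȳᵢ
web | 3520.00 | 75.00 | 55.00 | 264000.00 | 193600.00
flange | 2700.00 | 75.00 | 119.00 | 202500.00 | 321300.00
Σ | 6220.00 |  |  | 466500.00 | 514900.00
X̄ = 466500.00 / 6220.00 = 75.00 mm
Ȳ = 514900.00 / 6220.00 = 82.78 mm

X̄ = 75.00 mm, Ȳ = 82.78 mm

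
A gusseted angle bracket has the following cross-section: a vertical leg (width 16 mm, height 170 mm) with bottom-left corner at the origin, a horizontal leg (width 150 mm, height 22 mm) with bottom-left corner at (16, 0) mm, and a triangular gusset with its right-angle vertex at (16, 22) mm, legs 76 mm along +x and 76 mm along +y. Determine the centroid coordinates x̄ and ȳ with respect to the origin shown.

vertical leg: A = 16 × 170 = 2720.00, centroid at (8.00, 85.00).
horizontal leg: A = 150 × 22 = 3300.00, centroid at (91.00, 11.00).
gusset: A = ½·76·76 = 2888.00, centroid at (41.33, 47.33).
ΣA = 8908.00 mm², ΣAx̄ = 441430.67 mm³, ΣAȳ = 404198.67 mm³.
x̄ = 441430.67/8908.00 = 49.55 mm; ȳ = 404198.67/8908.00 = 45.37 mm.

x̄ = 49.55 mm, ȳ = 45.37 mm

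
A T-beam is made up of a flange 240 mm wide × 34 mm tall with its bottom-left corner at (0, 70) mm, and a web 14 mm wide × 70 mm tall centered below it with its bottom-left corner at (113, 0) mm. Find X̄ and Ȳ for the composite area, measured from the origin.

web: A = 14 × 70 = 980.00, centroid at (120.00, 35.00).
flange: A = 240 × 34 = 8160.00, centroid at (120.00, 87.00).
ΣA = 9140.00 mm²
ΣAX̄ = (980.00)(120.00) + (8160.00)(120.00) = 1096800.00 mm³
ΣAȲ = (980.00)(35.00) + (8160.00)(87.00) = 744220.00 mm³
X̄ = 1096800.00 / 9140.00 = 120.00 mm
Ȳ = 744220.00 / 9140.00 = 81.42 mm

X̄ = 120.00 mm, Ȳ = 81.42 mm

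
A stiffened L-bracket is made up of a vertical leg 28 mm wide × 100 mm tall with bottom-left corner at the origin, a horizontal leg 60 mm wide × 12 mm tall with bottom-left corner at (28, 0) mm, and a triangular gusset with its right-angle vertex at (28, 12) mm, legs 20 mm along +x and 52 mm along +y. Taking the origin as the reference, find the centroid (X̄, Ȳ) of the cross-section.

vertical leg: A = 28 × 100 = 2800.00, centroid at (14.00, 50.00).
horizontal leg: A = 60 × 12 = 720.00, centroid at (58.00, 6.00).
gusset: A = ½·20·52 = 520.00, centroid at (34.67, 29.33).
ΣA = 4040.00 mm², ΣAX̄ = 98986.67 mm³, ΣAȲ = 159573.33 mm³.
X̄ = 98986.67/4040.00 = 24.50 mm; Ȳ = 159573.33/4040.00 = 39.50 mm.

X̄ = 24.50 mm, Ȳ = 39.50 mm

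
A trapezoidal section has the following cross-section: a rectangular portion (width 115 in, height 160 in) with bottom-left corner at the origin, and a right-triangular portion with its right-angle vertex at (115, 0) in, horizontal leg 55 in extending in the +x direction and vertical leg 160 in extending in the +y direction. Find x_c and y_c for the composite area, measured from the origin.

x_c = 72.13 in, y_c = 74.85 in

rectangular portion: A = 115 × 160 = 18400.00, centroid at (57.50, 80.00).
triangular portion: A = ½·55·160 = 4400.00, centroid at (133.33, 53.33).
ΣA = 22800.00 in², ΣAx_c = 1644666.67 in³, ΣAy_c = 1706666.67 in³.
x_c = 1644666.67/22800.00 = 72.13 in; y_c = 1706666.67/22800.00 = 74.85 in.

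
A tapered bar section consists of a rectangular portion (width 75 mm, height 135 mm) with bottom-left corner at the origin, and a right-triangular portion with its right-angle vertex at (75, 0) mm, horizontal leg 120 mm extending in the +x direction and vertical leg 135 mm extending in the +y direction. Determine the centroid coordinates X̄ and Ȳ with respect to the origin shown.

rectangular portion: A = 75 × 135 = 10125.00, centroid at (37.50, 67.50).
triangular portion: A = ½·120·135 = 8100.00, centroid at (115.00, 45.00).
ΣA = 18225.00 mm²
ΣAX̄ = (10125.00)(37.50) + (8100.00)(115.00) = 1311187.50 mm³
ΣAȲ = (10125.00)(67.50) + (8100.00)(45.00) = 1047937.50 mm³
X̄ = 1311187.50 / 18225.00 = 71.94 mm
Ȳ = 1047937.50 / 18225.00 = 57.50 mm

X̄ = 71.94 mm, Ȳ = 57.50 mm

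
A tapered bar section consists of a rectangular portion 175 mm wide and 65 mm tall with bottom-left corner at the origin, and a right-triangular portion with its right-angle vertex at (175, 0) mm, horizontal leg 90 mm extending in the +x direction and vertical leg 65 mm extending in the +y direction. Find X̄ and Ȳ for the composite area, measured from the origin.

rectangular portion: A = 175 × 65 = 11375.00, centroid at (87.50, 32.50).
triangular portion: A = ½·90·65 = 2925.00, centroid at (205.00, 21.67).
ΣA = 14300.00 mm², ΣAX̄ = 1594937.50 mm³, ΣAȲ = 433062.50 mm³.
X̄ = 1594937.50/14300.00 = 111.53 mm; Ȳ = 433062.50/14300.00 = 30.28 mm.

X̄ = 111.53 mm, Ȳ = 30.28 mm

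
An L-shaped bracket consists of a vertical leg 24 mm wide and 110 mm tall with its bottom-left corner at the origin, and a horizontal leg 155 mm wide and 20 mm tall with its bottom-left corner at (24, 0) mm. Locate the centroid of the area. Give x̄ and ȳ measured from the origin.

x̄ = 60.34 mm, ȳ = 30.70 mm

vertical leg: A = 24 × 110 = 2640.00, centroid at (12.00, 55.00).
horizontal leg: A = 155 × 20 = 3100.00, centroid at (101.50, 10.00).
ΣA = 5740.00 mm²
ΣAx̄ = (2640.00)(12.00) + (3100.00)(101.50) = 346330.00 mm³
ΣAȳ = (2640.00)(55.00) + (3100.00)(10.00) = 176200.00 mm³
x̄ = 346330.00 / 5740.00 = 60.34 mm
ȳ = 176200.00 / 5740.00 = 30.70 mm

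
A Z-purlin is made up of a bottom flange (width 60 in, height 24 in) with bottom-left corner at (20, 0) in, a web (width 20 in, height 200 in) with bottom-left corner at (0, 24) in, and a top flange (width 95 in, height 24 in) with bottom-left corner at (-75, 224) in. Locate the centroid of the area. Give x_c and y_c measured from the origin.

x_c = 6.39 in, y_c = 136.19 in

bottom flange: A = 60 × 24 = 1440.00, centroid at (50.00, 12.00).
web: A = 20 × 200 = 4000.00, centroid at (10.00, 124.00).
top flange: A = 95 × 24 = 2280.00, centroid at (-27.50, 236.00).
ΣA = 7720.00 in², ΣAx_c = 49300.00 in³, ΣAy_c = 1051360.00 in³.
x_c = 49300.00/7720.00 = 6.39 in; y_c = 1051360.00/7720.00 = 136.19 in.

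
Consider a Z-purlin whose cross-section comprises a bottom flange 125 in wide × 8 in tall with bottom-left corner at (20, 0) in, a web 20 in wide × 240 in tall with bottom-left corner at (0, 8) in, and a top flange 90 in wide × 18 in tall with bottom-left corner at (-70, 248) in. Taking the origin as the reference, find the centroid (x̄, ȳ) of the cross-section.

bottom flange: A = 125 × 8 = 1000.00, centroid at (82.50, 4.00).
web: A = 20 × 240 = 4800.00, centroid at (10.00, 128.00).
top flange: A = 90 × 18 = 1620.00, centroid at (-25.00, 257.00).
ΣA = 7420.00 in²
ΣAx̄ = (1000.00)(82.50) + (4800.00)(10.00) + (1620.00)(-25.00) = 90000.00 in³
ΣAȳ = (1000.00)(4.00) + (4800.00)(128.00) + (1620.00)(257.00) = 1034740.00 in³
x̄ = 90000.00 / 7420.00 = 12.13 in
ȳ = 1034740.00 / 7420.00 = 139.45 in

x̄ = 12.13 in, ȳ = 139.45 in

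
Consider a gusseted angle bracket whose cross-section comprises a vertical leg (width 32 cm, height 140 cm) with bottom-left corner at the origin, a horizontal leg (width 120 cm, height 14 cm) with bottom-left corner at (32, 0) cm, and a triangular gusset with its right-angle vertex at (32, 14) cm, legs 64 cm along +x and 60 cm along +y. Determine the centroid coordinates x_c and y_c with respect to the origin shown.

vertical leg: A = 32 × 140 = 4480.00, centroid at (16.00, 70.00).
horizontal leg: A = 120 × 14 = 1680.00, centroid at (92.00, 7.00).
gusset: A = ½·64·60 = 1920.00, centroid at (53.33, 34.00).
ΣA = 8080.00 cm²
ΣAx_c = (4480.00)(16.00) + (1680.00)(92.00) + (1920.00)(53.33) = 328640.00 cm³
ΣAy_c = (4480.00)(70.00) + (1680.00)(7.00) + (1920.00)(34.00) = 390640.00 cm³
x_c = 328640.00 / 8080.00 = 40.67 cm
y_c = 390640.00 / 8080.00 = 48.35 cm

x_c = 40.67 cm, y_c = 48.35 cm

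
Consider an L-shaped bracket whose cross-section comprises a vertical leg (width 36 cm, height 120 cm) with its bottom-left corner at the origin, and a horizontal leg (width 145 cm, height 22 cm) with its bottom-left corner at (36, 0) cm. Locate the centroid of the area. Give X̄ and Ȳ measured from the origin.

vertical leg: A = 36 × 120 = 4320.00, centroid at (18.00, 60.00).
horizontal leg: A = 145 × 22 = 3190.00, centroid at (108.50, 11.00).
ΣA = 7510.00 cm², ΣAX̄ = 423875.00 cm³, ΣAȲ = 294290.00 cm³.
X̄ = 423875.00/7510.00 = 56.44 cm; Ȳ = 294290.00/7510.00 = 39.19 cm.

X̄ = 56.44 cm, Ȳ = 39.19 cm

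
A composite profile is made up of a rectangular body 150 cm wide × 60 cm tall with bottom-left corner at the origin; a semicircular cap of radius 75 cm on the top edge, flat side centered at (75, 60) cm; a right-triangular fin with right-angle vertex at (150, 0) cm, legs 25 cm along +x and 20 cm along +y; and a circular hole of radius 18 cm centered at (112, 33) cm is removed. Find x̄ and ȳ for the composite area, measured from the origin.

rectangular body: A = 150 × 60 = 9000.00, centroid at (75.00, 30.00).
semicircular top: A = ½π·75² = 8835.73, centroid at (75.00, 91.83).
triangular fin: A = ½·25·20 = 250.00, centroid at (158.33, 6.67).
hole: A = −π·18² = -1017.88, centroid at (112.00, 33.00).
ΣA = 17067.85 cm², ΣAx̄ = 1263260.92 cm³, ΣAȳ = 1049470.52 cm³.
x̄ = 1263260.92/17067.85 = 74.01 cm; ȳ = 1049470.52/17067.85 = 61.49 cm.

x̄ = 74.01 cm, ȳ = 61.49 cm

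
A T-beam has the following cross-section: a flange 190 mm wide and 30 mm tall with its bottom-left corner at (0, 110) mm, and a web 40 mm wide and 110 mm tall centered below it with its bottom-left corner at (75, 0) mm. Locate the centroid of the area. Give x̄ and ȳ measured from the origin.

x̄ = 95.00 mm, ȳ = 94.50 mm

web: A = 40 × 110 = 4400.00, centroid at (95.00, 55.00).
flange: A = 190 × 30 = 5700.00, centroid at (95.00, 125.00).
ΣA = 10100.00 mm², ΣAx̄ = 959500.00 mm³, ΣAȳ = 954500.00 mm³.
x̄ = 959500.00/10100.00 = 95.00 mm; ȳ = 954500.00/10100.00 = 94.50 mm.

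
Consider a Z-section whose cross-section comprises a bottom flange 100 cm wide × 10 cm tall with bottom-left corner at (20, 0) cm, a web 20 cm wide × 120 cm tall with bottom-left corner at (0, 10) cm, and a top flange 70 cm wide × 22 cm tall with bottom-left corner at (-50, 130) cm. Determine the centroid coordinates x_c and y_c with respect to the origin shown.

x_c = 14.35 cm, y_c = 78.98 cm

bottom flange: A = 100 × 10 = 1000.00, centroid at (70.00, 5.00).
web: A = 20 × 120 = 2400.00, centroid at (10.00, 70.00).
top flange: A = 70 × 22 = 1540.00, centroid at (-15.00, 141.00).
ΣA = 4940.00 cm², ΣAx_c = 70900.00 cm³, ΣAy_c = 390140.00 cm³.
x_c = 70900.00/4940.00 = 14.35 cm; y_c = 390140.00/4940.00 = 78.98 cm.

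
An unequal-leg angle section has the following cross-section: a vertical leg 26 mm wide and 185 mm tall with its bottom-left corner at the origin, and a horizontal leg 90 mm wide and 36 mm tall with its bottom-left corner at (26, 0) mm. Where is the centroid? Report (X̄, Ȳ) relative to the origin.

Part | A | x̄ᵢ | ȳᵢ | A·x̄ᵢ | A·ȳᵢ
vertical leg | 4810.00 | 13.00 | 92.50 | 62530.00 | 444925.00
horizontal leg | 3240.00 | 71.00 | 18.00 | 230040.00 | 58320.00
Σ | 8050.00 |  |  | 292570.00 | 503245.00
X̄ = 292570.00 / 8050.00 = 36.34 mm
Ȳ = 503245.00 / 8050.00 = 62.51 mm

X̄ = 36.34 mm, Ȳ = 62.51 mm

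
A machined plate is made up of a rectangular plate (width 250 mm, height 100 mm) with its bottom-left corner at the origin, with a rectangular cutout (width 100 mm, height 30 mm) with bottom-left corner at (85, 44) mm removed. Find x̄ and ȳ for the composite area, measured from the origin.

x̄ = 123.64 mm, ȳ = 48.77 mm

plate: A = 250 × 100 = 25000.00, centroid at (125.00, 50.00).
hole: A = −(100 × 30) = -3000.00, centroid at (135.00, 59.00).
ΣA = 22000.00 mm², ΣAx̄ = 2720000.00 mm³, ΣAȳ = 1073000.00 mm³.
x̄ = 2720000.00/22000.00 = 123.64 mm; ȳ = 1073000.00/22000.00 = 48.77 mm.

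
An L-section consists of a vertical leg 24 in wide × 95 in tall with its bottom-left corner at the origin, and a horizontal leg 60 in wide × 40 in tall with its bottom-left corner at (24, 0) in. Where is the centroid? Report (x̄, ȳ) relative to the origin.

x̄ = 33.54 in, ȳ = 33.40 in

Part | A | x̄ᵢ | ȳᵢ | A·x̄ᵢ | A·ȳᵢ
vertical leg | 2280.00 | 12.00 | 47.50 | 27360.00 | 108300.00
horizontal leg | 2400.00 | 54.00 | 20.00 | 129600.00 | 48000.00
Σ | 4680.00 |  |  | 156960.00 | 156300.00
x̄ = 156960.00 / 4680.00 = 33.54 in
ȳ = 156300.00 / 4680.00 = 33.40 in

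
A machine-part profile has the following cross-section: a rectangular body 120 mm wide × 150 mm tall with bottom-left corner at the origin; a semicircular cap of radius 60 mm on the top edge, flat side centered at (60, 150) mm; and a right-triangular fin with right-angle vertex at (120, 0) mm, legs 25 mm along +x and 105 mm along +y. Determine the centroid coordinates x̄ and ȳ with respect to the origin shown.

x̄ = 63.59 mm, ȳ = 95.65 mm

rectangular body: A = 120 × 150 = 18000.00, centroid at (60.00, 75.00).
semicircular top: A = ½π·60² = 5654.87, centroid at (60.00, 175.46).
triangular fin: A = ½·25·105 = 1312.50, centroid at (128.33, 35.00).
ΣA = 24967.37 mm², ΣAx̄ = 1587729.51 mm³, ΣAȳ = 2388167.52 mm³.
x̄ = 1587729.51/24967.37 = 63.59 mm; ȳ = 2388167.52/24967.37 = 95.65 mm.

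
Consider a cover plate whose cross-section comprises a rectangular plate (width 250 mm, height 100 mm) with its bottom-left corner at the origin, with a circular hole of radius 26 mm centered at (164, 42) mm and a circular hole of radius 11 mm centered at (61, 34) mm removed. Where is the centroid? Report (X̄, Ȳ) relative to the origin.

X̄ = 122.40 mm, Ȳ = 51.03 mm

plate: A = 250 × 100 = 25000.00, centroid at (125.00, 50.00).
hole 1: A = −π·26² = -2123.72, centroid at (164.00, 42.00).
hole 2: A = −π·11² = -380.13, centroid at (61.00, 34.00).
ΣA = 22496.15 mm²
ΣAX̄ = (25000.00)(125.00) + (-2123.72)(164.00) + (-380.13)(61.00) = 2753522.38 mm³
ΣAȲ = (25000.00)(50.00) + (-2123.72)(42.00) + (-380.13)(34.00) = 1147879.39 mm³
X̄ = 2753522.38 / 22496.15 = 122.40 mm
Ȳ = 1147879.39 / 22496.15 = 51.03 mm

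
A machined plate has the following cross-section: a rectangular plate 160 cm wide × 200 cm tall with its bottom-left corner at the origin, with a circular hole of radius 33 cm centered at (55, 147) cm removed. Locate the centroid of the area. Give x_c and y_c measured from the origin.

x_c = 82.99 cm, y_c = 94.37 cm

plate: A = 160 × 200 = 32000.00, centroid at (80.00, 100.00).
hole: A = −π·33² = -3421.19, centroid at (55.00, 147.00).
ΣA = 28578.81 cm²
ΣAx_c = (32000.00)(80.00) + (-3421.19)(55.00) = 2371834.31 cm³
ΣAy_c = (32000.00)(100.00) + (-3421.19)(147.00) = 2697084.42 cm³
x_c = 2371834.31 / 28578.81 = 82.99 cm
y_c = 2697084.42 / 28578.81 = 94.37 cm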